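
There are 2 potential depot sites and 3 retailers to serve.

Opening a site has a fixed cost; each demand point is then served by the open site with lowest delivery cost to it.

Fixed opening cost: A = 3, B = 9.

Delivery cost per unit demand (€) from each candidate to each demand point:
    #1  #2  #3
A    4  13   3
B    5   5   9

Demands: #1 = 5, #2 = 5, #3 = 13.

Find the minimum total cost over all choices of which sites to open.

Open {A, B}: assign each demand point to its cheapest open site.
  #1→A 5×4=20, #2→B 5×5=25, #3→A 13×3=39
  delivery cost 84, fixed 12 → total 96.
Compare {A}: delivery cost 124 + fixed 3 = 127.
Compare {B}: delivery cost 167 + fixed 9 = 176.

96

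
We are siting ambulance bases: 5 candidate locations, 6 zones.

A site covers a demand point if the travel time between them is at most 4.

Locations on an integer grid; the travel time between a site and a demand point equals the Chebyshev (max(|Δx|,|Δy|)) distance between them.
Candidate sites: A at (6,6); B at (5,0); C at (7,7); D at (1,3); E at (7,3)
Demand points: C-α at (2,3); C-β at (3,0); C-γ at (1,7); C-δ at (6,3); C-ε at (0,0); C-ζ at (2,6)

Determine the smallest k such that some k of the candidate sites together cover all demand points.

Coverage sets (demand points within 4 of each site):
  A: {C-α, C-δ, C-ζ}
  B: {C-α, C-β, C-δ}
  C: {C-δ}
  D: {C-α, C-β, C-γ, C-ε, C-ζ}
  E: {C-β, C-δ}
No single site covers all 6 demand points.
But {A, D} covers everything, so the minimum is 2.

2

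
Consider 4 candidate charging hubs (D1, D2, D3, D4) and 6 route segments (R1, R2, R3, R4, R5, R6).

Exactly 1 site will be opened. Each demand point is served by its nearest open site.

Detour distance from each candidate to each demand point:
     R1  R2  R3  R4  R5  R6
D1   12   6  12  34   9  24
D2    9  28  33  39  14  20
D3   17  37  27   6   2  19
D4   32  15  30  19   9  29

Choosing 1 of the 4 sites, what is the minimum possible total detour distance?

Open {D1}.
  R1→D1 12, R2→D1 6, R3→D1 12, R4→D1 34, R5→D1 9, R6→D1 24  ⇒ total 97.
Compare {D3}: total 108.
Compare {D4}: total 134.
No size-1 selection does better; minimum is 97.

97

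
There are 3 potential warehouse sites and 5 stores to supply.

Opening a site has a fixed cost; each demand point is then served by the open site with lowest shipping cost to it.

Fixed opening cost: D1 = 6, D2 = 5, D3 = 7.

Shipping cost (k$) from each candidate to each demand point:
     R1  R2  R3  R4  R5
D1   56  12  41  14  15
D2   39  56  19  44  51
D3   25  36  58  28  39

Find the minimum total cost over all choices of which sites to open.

103

Open {D1, D2, D3}: assign each demand point to its cheapest open site.
  R1→D3 25, R2→D1 12, R3→D2 19, R4→D1 14, R5→D1 15
  shipping cost 85, fixed 18 → total 103.
Compare {D1, D2}: shipping cost 99 + fixed 11 = 110.
Compare {D1, D3}: shipping cost 107 + fixed 13 = 120.
Compare {D1}: shipping cost 138 + fixed 6 = 144.
All other subsets cost ≥ 110. Minimum total cost: 103.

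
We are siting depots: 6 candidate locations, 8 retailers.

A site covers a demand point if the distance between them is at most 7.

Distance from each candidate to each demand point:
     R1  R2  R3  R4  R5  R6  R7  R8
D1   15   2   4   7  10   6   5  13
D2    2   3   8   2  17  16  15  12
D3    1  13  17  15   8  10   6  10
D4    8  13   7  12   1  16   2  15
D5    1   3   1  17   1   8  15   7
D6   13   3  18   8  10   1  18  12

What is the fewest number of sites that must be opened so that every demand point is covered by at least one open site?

Coverage sets (demand points within 7 of each site):
  D1: {R2, R3, R4, R6, R7}
  D2: {R1, R2, R4}
  D3: {R1, R7}
  D4: {R3, R5, R7}
  D5: {R1, R2, R3, R5, R8}
  D6: {R2, R6}
No single site covers all 8 demand points.
But {D1, D5} covers everything, so the minimum is 2.

2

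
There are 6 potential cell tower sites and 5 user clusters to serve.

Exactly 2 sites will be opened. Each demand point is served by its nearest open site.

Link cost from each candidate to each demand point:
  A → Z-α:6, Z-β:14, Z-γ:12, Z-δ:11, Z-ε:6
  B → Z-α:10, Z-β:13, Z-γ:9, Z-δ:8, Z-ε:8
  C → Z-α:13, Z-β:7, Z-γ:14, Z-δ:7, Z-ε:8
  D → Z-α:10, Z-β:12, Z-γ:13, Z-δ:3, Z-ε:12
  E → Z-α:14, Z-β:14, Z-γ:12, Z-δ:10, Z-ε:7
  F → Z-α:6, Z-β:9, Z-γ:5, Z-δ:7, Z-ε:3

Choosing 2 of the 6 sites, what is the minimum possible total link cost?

Open {D, F}.
  Z-α→F 6, Z-β→F 9, Z-γ→F 5, Z-δ→D 3, Z-ε→F 3  ⇒ total 26.
Compare {C, F}: total 28.
Compare {A, F}: total 30.
No size-2 selection does better; minimum is 26.

26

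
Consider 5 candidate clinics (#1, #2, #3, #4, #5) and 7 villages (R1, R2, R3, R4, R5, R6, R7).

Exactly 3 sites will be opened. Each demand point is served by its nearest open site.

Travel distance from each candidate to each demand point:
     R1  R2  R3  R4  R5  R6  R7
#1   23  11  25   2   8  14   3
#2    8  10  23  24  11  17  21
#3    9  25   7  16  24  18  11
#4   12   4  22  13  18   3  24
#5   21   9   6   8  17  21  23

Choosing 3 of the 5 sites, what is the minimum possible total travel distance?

36

Open {#1, #3, #4}.
  R1→#3 9, R2→#4 4, R3→#3 7, R4→#1 2, R5→#1 8, R6→#4 3, R7→#1 3  ⇒ total 36.
Compare {#1, #4, #5}: total 38.
Compare {#1, #2, #4}: total 50.
No size-3 selection does better; minimum is 36.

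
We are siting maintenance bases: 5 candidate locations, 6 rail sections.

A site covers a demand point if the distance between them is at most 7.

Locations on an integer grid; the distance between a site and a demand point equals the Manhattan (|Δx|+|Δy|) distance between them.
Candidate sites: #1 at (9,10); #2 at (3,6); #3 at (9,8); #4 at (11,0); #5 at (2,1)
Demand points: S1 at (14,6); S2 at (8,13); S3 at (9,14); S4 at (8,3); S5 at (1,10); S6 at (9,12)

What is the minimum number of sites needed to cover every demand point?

Coverage sets (demand points within 7 of each site):
  #1: {S2, S3, S6}
  #2: {S5}
  #3: {S1, S2, S3, S4, S6}
  #4: {S4}
  #5: {}
No single site covers all 6 demand points.
But {#2, #3} covers everything, so the minimum is 2.

2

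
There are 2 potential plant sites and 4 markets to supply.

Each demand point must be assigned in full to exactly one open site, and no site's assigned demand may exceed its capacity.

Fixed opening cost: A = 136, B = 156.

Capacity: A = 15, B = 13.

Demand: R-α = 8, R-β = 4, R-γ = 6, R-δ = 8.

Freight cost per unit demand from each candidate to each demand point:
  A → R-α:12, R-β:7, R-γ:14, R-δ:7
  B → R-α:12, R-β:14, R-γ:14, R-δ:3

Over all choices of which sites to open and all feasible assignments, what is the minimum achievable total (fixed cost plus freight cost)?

Open {A, B}; cheapest assignment that respects the capacities:
  A (cap 15, load 14): R-α, R-γ — cost 8×12 + 6×14 = 180
  B (cap 13, load 12): R-β, R-δ — cost 4×14 + 8×3 = 80
  Shipping 260, fixed 292 → total 552.
  Any other capacity-feasible assignment to {A, B} ships for at least 260.
Total demand is 26 and no other set of sites has combined capacity ≥ 26, so {A, B} is the only feasible choice of open sites. Minimum: 552.

552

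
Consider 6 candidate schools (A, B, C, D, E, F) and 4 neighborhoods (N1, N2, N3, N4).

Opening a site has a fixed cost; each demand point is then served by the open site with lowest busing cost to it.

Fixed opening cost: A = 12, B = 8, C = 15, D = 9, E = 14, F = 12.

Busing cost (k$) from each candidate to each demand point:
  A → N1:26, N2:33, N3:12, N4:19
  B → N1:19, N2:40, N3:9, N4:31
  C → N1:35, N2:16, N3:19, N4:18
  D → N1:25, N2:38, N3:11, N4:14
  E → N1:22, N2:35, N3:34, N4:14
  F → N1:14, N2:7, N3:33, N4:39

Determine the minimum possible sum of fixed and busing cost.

67

Open {D, F}: assign each demand point to its cheapest open site.
  N1→F 14, N2→F 7, N3→D 11, N4→D 14
  busing cost 46, fixed 21 → total 67.
Compare {B, D, F}: busing cost 44 + fixed 29 = 73.
Compare {A, F}: busing cost 52 + fixed 24 = 76.
Compare {B, E, F}: busing cost 44 + fixed 34 = 78.
All other subsets cost ≥ 73. Minimum total cost: 67.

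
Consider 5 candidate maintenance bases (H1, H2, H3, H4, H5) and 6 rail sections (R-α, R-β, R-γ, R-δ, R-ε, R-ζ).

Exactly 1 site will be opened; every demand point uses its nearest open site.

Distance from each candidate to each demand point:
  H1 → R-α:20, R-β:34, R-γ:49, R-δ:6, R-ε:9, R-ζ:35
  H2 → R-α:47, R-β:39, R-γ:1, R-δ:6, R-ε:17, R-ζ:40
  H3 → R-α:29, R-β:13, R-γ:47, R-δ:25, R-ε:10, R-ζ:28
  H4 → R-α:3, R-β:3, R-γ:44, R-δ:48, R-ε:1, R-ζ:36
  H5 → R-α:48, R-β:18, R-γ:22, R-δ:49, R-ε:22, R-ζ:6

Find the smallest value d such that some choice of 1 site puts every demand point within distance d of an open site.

47

Open {H2}.
  Farthest demand point is R-α at distance 47 (to H2); all others are ≤ 47.
With {H3} the worst case is 47.
With {H4} the worst case is 48.
No size-1 selection achieves below 47.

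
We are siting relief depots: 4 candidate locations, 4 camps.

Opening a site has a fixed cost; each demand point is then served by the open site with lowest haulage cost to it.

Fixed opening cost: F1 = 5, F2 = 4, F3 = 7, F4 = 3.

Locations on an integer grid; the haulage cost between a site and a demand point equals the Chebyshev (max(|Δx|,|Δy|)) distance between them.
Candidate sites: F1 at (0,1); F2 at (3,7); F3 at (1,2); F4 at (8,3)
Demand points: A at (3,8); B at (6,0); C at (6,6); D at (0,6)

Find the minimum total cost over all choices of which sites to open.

Open {F2, F4}: assign each demand point to its cheapest open site.
  A→F2 1, B→F4 3, C→F2 3, D→F2 3
  haulage cost 10, fixed 7 → total 17.
Compare {F2}: haulage cost 14 + fixed 4 = 18.
Compare {F4}: haulage cost 19 + fixed 3 = 22.
Compare {F1, F2}: haulage cost 13 + fixed 9 = 22.
All other subsets cost ≥ 18. Minimum total cost: 17.

17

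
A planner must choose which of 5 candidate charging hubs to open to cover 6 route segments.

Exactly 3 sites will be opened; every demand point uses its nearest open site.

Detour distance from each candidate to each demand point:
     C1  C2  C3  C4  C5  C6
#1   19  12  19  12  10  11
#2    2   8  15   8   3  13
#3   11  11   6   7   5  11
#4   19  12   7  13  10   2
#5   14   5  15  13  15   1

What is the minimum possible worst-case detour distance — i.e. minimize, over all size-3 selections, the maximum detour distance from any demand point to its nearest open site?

Open {#2, #3, #5}.
  Farthest demand point is C4 at detour distance 7 (to #3); all others are ≤ 7.
With {#1, #2, #4} the worst case is 8.
With {#2, #3, #4} the worst case is 8.
No size-3 selection achieves below 7.

7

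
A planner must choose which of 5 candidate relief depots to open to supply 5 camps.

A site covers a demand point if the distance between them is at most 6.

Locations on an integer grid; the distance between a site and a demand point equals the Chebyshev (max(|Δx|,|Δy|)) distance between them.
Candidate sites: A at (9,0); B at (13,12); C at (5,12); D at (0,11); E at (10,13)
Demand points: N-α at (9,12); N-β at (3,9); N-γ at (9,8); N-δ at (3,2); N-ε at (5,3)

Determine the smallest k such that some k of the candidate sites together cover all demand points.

Coverage sets (demand points within 6 of each site):
  A: {N-δ, N-ε}
  B: {N-α, N-γ}
  C: {N-α, N-β, N-γ}
  D: {N-β}
  E: {N-α, N-γ}
No single site covers all 5 demand points.
But {A, C} covers everything, so the minimum is 2.

2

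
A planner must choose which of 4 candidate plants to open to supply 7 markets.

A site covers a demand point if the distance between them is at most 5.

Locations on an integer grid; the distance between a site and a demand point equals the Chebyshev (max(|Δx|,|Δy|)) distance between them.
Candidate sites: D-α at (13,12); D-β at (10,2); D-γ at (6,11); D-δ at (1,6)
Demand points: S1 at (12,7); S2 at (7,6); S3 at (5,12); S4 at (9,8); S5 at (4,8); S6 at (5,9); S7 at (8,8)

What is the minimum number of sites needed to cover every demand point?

2

Coverage sets (demand points within 5 of each site):
  D-α: {S1, S4, S7}
  D-β: {S1, S2}
  D-γ: {S2, S3, S4, S5, S6, S7}
  D-δ: {S5, S6}
No single site covers all 7 demand points.
But {D-α, D-γ} covers everything, so the minimum is 2.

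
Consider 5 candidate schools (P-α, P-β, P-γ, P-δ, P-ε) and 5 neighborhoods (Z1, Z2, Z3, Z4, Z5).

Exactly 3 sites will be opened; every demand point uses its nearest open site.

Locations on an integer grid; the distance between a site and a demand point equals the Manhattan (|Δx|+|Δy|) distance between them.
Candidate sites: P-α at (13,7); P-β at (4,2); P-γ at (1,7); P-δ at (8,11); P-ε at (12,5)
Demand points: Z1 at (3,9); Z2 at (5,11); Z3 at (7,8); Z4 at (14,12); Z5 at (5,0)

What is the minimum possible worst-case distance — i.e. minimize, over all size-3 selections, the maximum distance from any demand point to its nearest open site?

7

Open {P-α, P-β, P-δ}.
  Farthest demand point is Z1 at distance 7 (to P-δ); all others are ≤ 7.
With {P-β, P-γ, P-δ} the worst case is 7.
With {P-β, P-δ, P-ε} the worst case is 7.
No size-3 selection achieves below 7.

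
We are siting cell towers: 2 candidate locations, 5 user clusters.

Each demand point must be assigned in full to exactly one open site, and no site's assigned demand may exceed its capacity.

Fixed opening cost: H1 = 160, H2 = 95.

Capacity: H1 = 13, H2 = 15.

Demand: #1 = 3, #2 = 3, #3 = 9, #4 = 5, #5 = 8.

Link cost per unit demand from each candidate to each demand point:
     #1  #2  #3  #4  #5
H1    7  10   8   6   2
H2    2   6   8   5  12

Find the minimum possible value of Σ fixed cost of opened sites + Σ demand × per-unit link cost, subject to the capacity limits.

397

Open {H1, H2}; cheapest assignment that respects the capacities:
  H1 (cap 13, load 13): #4, #5 — cost 5×6 + 8×2 = 46
  H2 (cap 15, load 15): #1, #2, #3 — cost 3×2 + 3×6 + 9×8 = 96
  Shipping 142, fixed 255 → total 397.
  Any other capacity-feasible assignment to {H1, H2} ships for at least 142.
Total demand is 28 and no other set of sites has combined capacity ≥ 28, so {H1, H2} is the only feasible choice of open sites. Minimum: 397.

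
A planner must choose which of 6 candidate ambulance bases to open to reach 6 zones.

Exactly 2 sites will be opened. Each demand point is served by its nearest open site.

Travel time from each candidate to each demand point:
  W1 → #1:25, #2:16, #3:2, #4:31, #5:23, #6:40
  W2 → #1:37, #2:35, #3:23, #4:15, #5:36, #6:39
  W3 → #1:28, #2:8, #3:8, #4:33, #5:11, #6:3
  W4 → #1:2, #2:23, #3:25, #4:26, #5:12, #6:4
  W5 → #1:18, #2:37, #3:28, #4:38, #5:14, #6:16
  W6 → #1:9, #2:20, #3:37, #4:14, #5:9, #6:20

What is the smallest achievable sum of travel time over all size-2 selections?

51

Open {W3, W6}.
  #1→W6 9, #2→W3 8, #3→W3 8, #4→W6 14, #5→W6 9, #6→W3 3  ⇒ total 51.
Compare {W3, W4}: total 58.
Compare {W1, W4}: total 62.
No size-2 selection does better; minimum is 51.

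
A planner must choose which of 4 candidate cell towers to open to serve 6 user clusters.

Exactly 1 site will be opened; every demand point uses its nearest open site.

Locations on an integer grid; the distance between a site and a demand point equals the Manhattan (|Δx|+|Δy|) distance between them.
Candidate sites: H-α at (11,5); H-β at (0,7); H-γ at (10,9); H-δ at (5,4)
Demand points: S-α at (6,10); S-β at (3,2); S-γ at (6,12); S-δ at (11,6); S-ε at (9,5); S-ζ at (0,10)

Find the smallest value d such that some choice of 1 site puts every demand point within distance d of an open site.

Open {H-δ}.
  Farthest demand point is S-ζ at distance 11 (to H-δ); all others are ≤ 11.
With {H-β} the worst case is 12.
With {H-γ} the worst case is 14.
No size-1 selection achieves below 11.

11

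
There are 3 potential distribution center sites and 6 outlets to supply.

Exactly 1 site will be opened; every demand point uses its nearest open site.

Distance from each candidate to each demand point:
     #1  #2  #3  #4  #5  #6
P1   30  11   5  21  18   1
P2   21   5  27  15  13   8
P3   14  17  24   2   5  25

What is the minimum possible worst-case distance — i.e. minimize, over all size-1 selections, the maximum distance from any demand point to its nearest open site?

Open {P3}.
  Farthest demand point is #6 at distance 25 (to P3); all others are ≤ 25.
With {P2} the worst case is 27.
With {P1} the worst case is 30.
No size-1 selection achieves below 25.

25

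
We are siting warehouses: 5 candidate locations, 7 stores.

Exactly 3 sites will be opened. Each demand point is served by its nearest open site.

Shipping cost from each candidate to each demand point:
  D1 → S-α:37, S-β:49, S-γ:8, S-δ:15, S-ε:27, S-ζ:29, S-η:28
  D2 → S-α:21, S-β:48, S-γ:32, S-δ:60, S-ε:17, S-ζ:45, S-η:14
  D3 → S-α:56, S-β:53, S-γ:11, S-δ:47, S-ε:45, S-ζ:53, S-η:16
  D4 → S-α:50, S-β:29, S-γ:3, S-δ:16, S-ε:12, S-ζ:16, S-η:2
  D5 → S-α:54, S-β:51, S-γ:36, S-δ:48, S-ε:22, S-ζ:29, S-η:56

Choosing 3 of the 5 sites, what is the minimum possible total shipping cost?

Open {D1, D2, D4}.
  S-α→D2 21, S-β→D4 29, S-γ→D4 3, S-δ→D1 15, S-ε→D4 12, S-ζ→D4 16, S-η→D4 2  ⇒ total 98.
Compare {D2, D3, D4}: total 99.
Compare {D2, D4, D5}: total 99.
No size-3 selection does better; minimum is 98.

98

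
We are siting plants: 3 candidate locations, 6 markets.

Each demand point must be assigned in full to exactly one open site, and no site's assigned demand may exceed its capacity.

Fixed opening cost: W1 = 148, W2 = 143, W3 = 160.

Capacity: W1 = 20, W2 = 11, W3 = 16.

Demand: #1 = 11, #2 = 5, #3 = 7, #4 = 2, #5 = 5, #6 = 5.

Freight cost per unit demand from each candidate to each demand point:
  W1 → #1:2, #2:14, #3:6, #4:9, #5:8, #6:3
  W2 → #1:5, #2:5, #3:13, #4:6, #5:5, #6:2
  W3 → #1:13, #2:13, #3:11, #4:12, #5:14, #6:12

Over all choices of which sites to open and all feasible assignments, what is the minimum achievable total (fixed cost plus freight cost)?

Open {W1, W3}; cheapest assignment that respects the capacities:
  W1 (cap 20, load 20): #1, #3, #4 — cost 11×2 + 7×6 + 2×9 = 82
  W3 (cap 16, load 15): #2, #5, #6 — cost 5×13 + 5×14 + 5×12 = 195
  Shipping 277, fixed 308 → total 585.
  Any other capacity-feasible assignment to {W1, W3} ships for at least 277.
Compare {W1, W2, W3}: its best feasible assignment gives total 633.
Every other set of open sites that can feasibly serve all demand totals ≥ 633 even under its best assignment. Minimum: 585.

585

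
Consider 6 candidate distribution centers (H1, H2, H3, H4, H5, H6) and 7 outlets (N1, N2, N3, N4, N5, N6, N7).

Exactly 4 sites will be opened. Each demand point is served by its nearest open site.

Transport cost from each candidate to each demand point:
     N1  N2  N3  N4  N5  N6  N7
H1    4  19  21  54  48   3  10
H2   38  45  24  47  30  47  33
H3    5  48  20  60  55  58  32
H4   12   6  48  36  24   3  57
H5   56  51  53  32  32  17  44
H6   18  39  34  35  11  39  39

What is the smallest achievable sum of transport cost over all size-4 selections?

Open {H1, H4, H5, H6}.
  N1→H1 4, N2→H4 6, N3→H1 21, N4→H5 32, N5→H6 11, N6→H1 3, N7→H1 10  ⇒ total 87.
Compare {H1, H3, H4, H6}: total 89.
Compare {H1, H2, H4, H6}: total 90.
No size-4 selection does better; minimum is 87.

87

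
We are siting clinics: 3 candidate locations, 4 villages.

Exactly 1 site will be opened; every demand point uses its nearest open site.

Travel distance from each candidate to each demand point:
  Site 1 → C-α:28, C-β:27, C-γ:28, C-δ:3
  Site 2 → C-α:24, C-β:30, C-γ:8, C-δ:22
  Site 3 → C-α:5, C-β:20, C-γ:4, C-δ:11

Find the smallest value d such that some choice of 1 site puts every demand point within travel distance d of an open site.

20

Open {Site 3}.
  Farthest demand point is C-β at travel distance 20 (to Site 3); all others are ≤ 20.
With {Site 1} the worst case is 28.
With {Site 2} the worst case is 30.
No size-1 selection achieves below 20.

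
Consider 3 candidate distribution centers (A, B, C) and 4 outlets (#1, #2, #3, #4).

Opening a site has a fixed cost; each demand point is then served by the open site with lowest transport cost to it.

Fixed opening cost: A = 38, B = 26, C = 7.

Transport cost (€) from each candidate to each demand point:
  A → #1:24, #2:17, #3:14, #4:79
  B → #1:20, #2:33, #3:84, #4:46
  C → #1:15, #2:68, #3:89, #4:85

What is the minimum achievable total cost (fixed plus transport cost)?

161

Open {A, B}: assign each demand point to its cheapest open site.
  #1→B 20, #2→A 17, #3→A 14, #4→B 46
  transport cost 97, fixed 64 → total 161.
Compare {A, B, C}: transport cost 92 + fixed 71 = 163.
Compare {A, C}: transport cost 125 + fixed 45 = 170.
Compare {A}: transport cost 134 + fixed 38 = 172.
All other subsets cost ≥ 163. Minimum total cost: 161.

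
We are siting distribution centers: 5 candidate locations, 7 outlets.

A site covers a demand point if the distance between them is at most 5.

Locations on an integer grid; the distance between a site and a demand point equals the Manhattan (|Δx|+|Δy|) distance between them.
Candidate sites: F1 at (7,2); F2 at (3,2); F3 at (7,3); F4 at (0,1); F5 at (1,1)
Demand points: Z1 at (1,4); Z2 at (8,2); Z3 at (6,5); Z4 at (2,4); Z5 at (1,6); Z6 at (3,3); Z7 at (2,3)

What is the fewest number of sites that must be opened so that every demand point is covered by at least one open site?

Coverage sets (demand points within 5 of each site):
  F1: {Z2, Z3, Z6}
  F2: {Z1, Z2, Z4, Z6, Z7}
  F3: {Z2, Z3, Z6, Z7}
  F4: {Z1, Z4, Z6, Z7}
  F5: {Z1, Z4, Z5, Z6, Z7}
No single site covers all 7 demand points.
But {F1, F5} covers everything, so the minimum is 2.

2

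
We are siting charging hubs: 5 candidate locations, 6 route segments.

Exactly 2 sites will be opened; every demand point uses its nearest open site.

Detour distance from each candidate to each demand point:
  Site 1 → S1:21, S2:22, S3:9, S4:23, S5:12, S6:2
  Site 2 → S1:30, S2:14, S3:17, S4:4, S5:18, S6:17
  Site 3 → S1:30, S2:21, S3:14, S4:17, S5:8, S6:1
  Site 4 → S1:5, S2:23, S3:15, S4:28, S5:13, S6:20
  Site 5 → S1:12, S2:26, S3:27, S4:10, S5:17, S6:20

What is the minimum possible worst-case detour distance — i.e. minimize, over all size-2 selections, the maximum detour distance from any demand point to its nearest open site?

Open {Site 2, Site 4}.
  Farthest demand point is S6 at detour distance 17 (to Site 2); all others are ≤ 17.
With {Site 2, Site 5} the worst case is 17.
With {Site 1, Site 2} the worst case is 21.
No size-2 selection achieves below 17.

17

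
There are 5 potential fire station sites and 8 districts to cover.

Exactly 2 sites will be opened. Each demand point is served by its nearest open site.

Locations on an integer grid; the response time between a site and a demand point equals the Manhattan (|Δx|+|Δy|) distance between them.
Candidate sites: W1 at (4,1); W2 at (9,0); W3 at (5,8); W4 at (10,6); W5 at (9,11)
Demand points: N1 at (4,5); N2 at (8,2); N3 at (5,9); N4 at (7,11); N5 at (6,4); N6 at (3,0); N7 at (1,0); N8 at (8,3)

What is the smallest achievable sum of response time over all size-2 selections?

Open {W1, W3}.
  N1→W1 4, N2→W1 5, N3→W3 1, N4→W3 5, N5→W1 5, N6→W1 2, N7→W1 4, N8→W1 6  ⇒ total 32.
Compare {W1, W5}: total 34.
Compare {W2, W3}: total 36.
No size-2 selection does better; minimum is 32.

32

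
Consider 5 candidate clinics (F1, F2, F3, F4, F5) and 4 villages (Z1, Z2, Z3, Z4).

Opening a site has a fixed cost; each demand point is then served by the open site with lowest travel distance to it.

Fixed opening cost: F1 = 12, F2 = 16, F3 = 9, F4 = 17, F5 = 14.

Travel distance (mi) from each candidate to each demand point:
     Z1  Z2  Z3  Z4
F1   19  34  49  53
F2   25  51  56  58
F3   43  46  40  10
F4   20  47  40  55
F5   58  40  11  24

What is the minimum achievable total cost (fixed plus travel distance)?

109

Open {F1, F3, F5}: assign each demand point to its cheapest open site.
  Z1→F1 19, Z2→F1 34, Z3→F5 11, Z4→F3 10
  travel distance 74, fixed 35 → total 109.
Compare {F1, F5}: travel distance 88 + fixed 26 = 114.
Compare {F3, F4, F5}: travel distance 81 + fixed 40 = 121.
Compare {F1, F3}: travel distance 103 + fixed 21 = 124.
All other subsets cost ≥ 114. Minimum total cost: 109.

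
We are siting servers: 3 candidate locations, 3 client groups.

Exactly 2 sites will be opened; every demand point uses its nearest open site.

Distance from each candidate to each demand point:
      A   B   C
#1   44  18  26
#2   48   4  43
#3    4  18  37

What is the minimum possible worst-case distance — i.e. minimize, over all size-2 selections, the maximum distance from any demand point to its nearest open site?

26

Open {#1, #3}.
  Farthest demand point is C at distance 26 (to #1); all others are ≤ 26.
With {#2, #3} the worst case is 37.
With {#1, #2} the worst case is 44.
No size-2 selection achieves below 26.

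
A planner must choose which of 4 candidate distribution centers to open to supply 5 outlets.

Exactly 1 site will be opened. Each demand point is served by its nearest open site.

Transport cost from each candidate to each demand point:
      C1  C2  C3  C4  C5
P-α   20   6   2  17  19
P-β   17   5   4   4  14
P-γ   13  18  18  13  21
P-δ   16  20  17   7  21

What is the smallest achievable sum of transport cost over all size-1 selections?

Open {P-β}.
  C1→P-β 17, C2→P-β 5, C3→P-β 4, C4→P-β 4, C5→P-β 14  ⇒ total 44.
Compare {P-α}: total 64.
Compare {P-δ}: total 81.
No size-1 selection does better; minimum is 44.

44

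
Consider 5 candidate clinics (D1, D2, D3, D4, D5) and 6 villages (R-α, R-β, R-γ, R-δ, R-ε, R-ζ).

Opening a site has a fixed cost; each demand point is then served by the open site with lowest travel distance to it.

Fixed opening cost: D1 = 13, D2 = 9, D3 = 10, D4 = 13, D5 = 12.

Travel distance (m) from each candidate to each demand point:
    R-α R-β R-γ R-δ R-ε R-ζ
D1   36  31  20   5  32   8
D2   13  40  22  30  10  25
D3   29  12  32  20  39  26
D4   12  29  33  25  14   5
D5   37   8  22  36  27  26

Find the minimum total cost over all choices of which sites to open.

98

Open {D1, D2, D5}: assign each demand point to its cheapest open site.
  R-α→D2 13, R-β→D5 8, R-γ→D1 20, R-δ→D1 5, R-ε→D2 10, R-ζ→D1 8
  travel distance 64, fixed 34 → total 98.
Compare {D1, D2, D3}: travel distance 68 + fixed 32 = 100.
Compare {D1, D4, D5}: travel distance 64 + fixed 38 = 102.
Compare {D1, D3, D4}: travel distance 68 + fixed 36 = 104.
All other subsets cost ≥ 100. Minimum total cost: 98.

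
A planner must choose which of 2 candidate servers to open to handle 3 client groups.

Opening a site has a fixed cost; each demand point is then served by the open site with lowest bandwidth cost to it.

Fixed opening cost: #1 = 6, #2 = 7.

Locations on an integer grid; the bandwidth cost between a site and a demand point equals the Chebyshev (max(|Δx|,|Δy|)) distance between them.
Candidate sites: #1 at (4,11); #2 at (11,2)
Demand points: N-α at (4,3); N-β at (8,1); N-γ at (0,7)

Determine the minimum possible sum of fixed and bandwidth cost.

Open {#1, #2}: assign each demand point to its cheapest open site.
  N-α→#2 7, N-β→#2 3, N-γ→#1 4
  bandwidth cost 14, fixed 13 → total 27.
Compare {#1}: bandwidth cost 22 + fixed 6 = 28.
Compare {#2}: bandwidth cost 21 + fixed 7 = 28.

27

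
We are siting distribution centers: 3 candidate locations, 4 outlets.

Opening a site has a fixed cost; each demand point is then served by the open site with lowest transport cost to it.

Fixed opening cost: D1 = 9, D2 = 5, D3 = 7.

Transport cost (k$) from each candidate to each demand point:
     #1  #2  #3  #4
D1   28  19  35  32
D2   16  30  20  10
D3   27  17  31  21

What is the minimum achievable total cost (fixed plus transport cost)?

75

Open {D2, D3}: assign each demand point to its cheapest open site.
  #1→D2 16, #2→D3 17, #3→D2 20, #4→D2 10
  transport cost 63, fixed 12 → total 75.
Compare {D1, D2}: transport cost 65 + fixed 14 = 79.
Compare {D2}: transport cost 76 + fixed 5 = 81.
Compare {D1, D2, D3}: transport cost 63 + fixed 21 = 84.
All other subsets cost ≥ 79. Minimum total cost: 75.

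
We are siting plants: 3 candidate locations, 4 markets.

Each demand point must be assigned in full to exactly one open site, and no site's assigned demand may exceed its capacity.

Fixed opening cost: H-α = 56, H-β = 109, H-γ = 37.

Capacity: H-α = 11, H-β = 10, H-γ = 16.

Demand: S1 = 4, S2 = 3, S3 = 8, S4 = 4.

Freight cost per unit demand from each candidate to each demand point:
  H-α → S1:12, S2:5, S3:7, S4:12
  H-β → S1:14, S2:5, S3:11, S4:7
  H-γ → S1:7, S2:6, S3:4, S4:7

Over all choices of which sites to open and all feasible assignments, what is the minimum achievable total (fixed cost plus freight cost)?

196

Open {H-α, H-γ}; cheapest assignment that respects the capacities:
  H-α (cap 11, load 3): S2 — cost 3×5 = 15
  H-γ (cap 16, load 16): S1, S3, S4 — cost 4×7 + 8×4 + 4×7 = 88
  Shipping 103, fixed 93 → total 196.
  Any other capacity-feasible assignment to {H-α, H-γ} ships for at least 103.
Compare {H-β, H-γ}: its best feasible assignment gives total 249.
Compare {H-α, H-β, H-γ}: its best feasible assignment gives total 305.
Every other set of open sites that can feasibly serve all demand totals ≥ 249 even under its best assignment. Minimum: 196.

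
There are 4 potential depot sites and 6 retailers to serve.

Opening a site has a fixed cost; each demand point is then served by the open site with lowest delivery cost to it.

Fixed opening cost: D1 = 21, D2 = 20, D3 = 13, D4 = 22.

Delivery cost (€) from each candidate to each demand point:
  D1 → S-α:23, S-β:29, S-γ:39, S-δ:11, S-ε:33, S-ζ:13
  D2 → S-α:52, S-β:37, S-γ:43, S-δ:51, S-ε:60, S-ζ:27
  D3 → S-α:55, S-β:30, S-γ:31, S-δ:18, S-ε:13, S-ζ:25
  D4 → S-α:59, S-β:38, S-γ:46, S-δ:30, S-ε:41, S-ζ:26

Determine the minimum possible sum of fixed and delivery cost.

Open {D1, D3}: assign each demand point to its cheapest open site.
  S-α→D1 23, S-β→D1 29, S-γ→D3 31, S-δ→D1 11, S-ε→D3 13, S-ζ→D1 13
  delivery cost 120, fixed 34 → total 154.
Compare {D1}: delivery cost 148 + fixed 21 = 169.
Compare {D1, D2, D3}: delivery cost 120 + fixed 54 = 174.
Compare {D1, D3, D4}: delivery cost 120 + fixed 56 = 176.
All other subsets cost ≥ 169. Minimum total cost: 154.

154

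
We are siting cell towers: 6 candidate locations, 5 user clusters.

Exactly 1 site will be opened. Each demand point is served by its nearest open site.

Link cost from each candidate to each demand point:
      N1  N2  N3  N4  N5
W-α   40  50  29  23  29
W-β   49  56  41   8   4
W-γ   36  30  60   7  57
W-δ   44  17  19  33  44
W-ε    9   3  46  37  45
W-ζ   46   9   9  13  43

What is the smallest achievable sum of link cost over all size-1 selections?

Open {W-ζ}.
  N1→W-ζ 46, N2→W-ζ 9, N3→W-ζ 9, N4→W-ζ 13, N5→W-ζ 43  ⇒ total 120.
Compare {W-ε}: total 140.
Compare {W-δ}: total 157.
No size-1 selection does better; minimum is 120.

120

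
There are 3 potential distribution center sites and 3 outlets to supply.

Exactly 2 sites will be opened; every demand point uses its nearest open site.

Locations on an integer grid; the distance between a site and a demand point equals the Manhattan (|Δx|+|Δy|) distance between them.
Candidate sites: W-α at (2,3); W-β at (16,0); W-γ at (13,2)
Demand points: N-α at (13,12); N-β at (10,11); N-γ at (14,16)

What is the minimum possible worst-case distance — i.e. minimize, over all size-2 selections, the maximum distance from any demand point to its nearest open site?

15

Open {W-α, W-γ}.
  Farthest demand point is N-γ at distance 15 (to W-γ); all others are ≤ 15.
With {W-β, W-γ} the worst case is 15.
With {W-α, W-β} the worst case is 18.
No size-2 selection achieves below 15.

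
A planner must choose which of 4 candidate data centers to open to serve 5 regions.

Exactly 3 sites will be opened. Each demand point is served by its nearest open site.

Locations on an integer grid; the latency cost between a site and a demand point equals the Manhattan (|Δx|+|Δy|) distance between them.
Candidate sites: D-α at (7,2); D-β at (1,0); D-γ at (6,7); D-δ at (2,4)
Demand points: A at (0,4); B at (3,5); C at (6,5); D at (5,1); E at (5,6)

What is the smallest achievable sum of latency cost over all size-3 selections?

11

Open {D-α, D-γ, D-δ}.
  A→D-δ 2, B→D-δ 2, C→D-γ 2, D→D-α 3, E→D-γ 2  ⇒ total 11.
Compare {D-β, D-γ, D-δ}: total 13.
Compare {D-α, D-β, D-δ}: total 16.
No size-3 selection does better; minimum is 11.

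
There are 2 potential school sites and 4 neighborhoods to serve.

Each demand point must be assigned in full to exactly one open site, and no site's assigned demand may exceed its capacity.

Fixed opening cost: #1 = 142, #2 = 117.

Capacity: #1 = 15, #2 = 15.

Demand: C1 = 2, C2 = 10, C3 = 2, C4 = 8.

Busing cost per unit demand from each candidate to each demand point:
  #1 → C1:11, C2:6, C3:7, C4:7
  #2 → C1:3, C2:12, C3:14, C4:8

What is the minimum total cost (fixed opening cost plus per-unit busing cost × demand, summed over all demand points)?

403

Open {#1, #2}; cheapest assignment that respects the capacities:
  #1 (cap 15, load 12): C2, C3 — cost 10×6 + 2×7 = 74
  #2 (cap 15, load 10): C1, C4 — cost 2×3 + 8×8 = 70
  Shipping 144, fixed 259 → total 403.
  Any other capacity-feasible assignment to {#1, #2} ships for at least 144.
Total demand is 22 and no other set of sites has combined capacity ≥ 22, so {#1, #2} is the only feasible choice of open sites. Minimum: 403.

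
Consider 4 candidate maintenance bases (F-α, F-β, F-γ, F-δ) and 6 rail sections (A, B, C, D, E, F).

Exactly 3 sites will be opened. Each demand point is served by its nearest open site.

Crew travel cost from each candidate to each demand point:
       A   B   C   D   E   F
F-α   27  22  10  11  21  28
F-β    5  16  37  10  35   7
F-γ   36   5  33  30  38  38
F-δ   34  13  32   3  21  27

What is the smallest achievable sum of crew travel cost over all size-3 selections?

58

Open {F-α, F-β, F-γ}.
  A→F-β 5, B→F-γ 5, C→F-α 10, D→F-β 10, E→F-α 21, F→F-β 7  ⇒ total 58.
Compare {F-α, F-β, F-δ}: total 59.
Compare {F-β, F-γ, F-δ}: total 73.
No size-3 selection does better; minimum is 58.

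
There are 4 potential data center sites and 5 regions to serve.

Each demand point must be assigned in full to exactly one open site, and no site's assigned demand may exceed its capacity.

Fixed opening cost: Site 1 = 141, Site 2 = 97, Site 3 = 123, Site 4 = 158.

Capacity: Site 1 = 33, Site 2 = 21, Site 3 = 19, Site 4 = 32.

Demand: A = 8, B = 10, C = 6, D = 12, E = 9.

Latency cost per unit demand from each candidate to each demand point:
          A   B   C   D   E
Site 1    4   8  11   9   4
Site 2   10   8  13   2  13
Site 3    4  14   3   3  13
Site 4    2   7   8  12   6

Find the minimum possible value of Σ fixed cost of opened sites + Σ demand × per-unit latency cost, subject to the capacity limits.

Open {Site 1, Site 3}; cheapest assignment that respects the capacities:
  Site 1 (cap 33, load 27): A, B, E — cost 8×4 + 10×8 + 9×4 = 148
  Site 3 (cap 19, load 18): C, D — cost 6×3 + 12×3 = 54
  Shipping 202, fixed 264 → total 466.
  Any other capacity-feasible assignment to {Site 1, Site 3} ships for at least 202.
Compare {Site 3, Site 4}: its best feasible assignment gives total 475.
Compare {Site 1, Site 2}: its best feasible assignment gives total 476.
Every other set of open sites that can feasibly serve all demand totals ≥ 475 even under its best assignment. Minimum: 466.

466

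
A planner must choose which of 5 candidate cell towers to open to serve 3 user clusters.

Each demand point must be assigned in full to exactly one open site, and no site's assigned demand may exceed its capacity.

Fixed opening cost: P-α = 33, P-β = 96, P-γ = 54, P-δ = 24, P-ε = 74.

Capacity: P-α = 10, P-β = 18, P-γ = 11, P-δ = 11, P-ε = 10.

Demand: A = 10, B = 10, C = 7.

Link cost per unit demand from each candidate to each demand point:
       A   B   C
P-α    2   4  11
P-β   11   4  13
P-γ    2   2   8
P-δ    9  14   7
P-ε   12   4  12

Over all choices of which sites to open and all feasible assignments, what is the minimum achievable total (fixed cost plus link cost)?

200

Open {P-α, P-γ, P-δ}; cheapest assignment that respects the capacities:
  P-α (cap 10, load 10): A — cost 10×2 = 20
  P-γ (cap 11, load 10): B — cost 10×2 = 20
  P-δ (cap 11, load 7): C — cost 7×7 = 49
  Shipping 89, fixed 111 → total 200.
  Any other capacity-feasible assignment to {P-α, P-γ, P-δ} ships for at least 89.
Compare {P-α, P-δ, P-ε}: its best feasible assignment gives total 240.
Compare {P-γ, P-δ, P-ε}: its best feasible assignment gives total 261.
Every other set of open sites that can feasibly serve all demand totals ≥ 240 even under its best assignment. Minimum: 200.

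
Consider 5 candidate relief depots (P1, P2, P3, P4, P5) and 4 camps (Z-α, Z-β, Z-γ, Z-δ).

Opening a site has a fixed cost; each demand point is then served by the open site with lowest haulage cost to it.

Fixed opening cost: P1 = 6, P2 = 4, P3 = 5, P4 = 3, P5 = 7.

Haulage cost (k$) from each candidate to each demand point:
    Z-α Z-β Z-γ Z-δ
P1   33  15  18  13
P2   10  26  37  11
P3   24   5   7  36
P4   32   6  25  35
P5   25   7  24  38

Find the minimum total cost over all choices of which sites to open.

Open {P2, P3}: assign each demand point to its cheapest open site.
  Z-α→P2 10, Z-β→P3 5, Z-γ→P3 7, Z-δ→P2 11
  haulage cost 33, fixed 9 → total 42.
Compare {P2, P3, P4}: haulage cost 33 + fixed 12 = 45.
Compare {P1, P2, P3}: haulage cost 33 + fixed 15 = 48.
Compare {P2, P3, P5}: haulage cost 33 + fixed 16 = 49.
All other subsets cost ≥ 45. Minimum total cost: 42.

42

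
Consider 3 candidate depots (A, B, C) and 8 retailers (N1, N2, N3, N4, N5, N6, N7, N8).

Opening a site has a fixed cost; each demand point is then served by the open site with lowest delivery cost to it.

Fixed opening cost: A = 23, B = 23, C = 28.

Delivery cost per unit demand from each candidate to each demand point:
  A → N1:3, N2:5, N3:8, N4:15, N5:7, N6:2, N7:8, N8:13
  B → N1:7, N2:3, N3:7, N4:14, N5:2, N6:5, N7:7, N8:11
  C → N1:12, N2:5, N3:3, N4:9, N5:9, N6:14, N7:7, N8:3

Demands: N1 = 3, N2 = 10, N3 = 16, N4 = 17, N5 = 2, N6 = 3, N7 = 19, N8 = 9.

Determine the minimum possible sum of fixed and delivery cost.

Open {B, C}: assign each demand point to its cheapest open site.
  N1→B 3×7=21, N2→B 10×3=30, N3→C 16×3=48, N4→C 17×9=153, N5→B 2×2=4, N6→B 3×5=15, N7→B 19×7=133, N8→C 9×3=27
  delivery cost 431, fixed 51 → total 482.
Compare {A, B, C}: delivery cost 410 + fixed 74 = 484.
Compare {A, C}: delivery cost 440 + fixed 51 = 491.
Compare {C}: delivery cost 507 + fixed 28 = 535.
All other subsets cost ≥ 484. Minimum total cost: 482.

482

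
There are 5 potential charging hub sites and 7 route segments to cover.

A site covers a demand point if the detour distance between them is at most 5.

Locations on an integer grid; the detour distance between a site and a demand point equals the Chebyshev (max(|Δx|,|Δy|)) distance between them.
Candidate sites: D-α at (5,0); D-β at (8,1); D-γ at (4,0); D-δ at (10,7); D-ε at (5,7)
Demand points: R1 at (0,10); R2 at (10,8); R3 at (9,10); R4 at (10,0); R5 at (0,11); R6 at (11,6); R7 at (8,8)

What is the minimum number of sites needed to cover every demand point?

Coverage sets (demand points within 5 of each site):
  D-α: {R4}
  D-β: {R4, R6}
  D-γ: {}
  D-δ: {R2, R3, R6, R7}
  D-ε: {R1, R2, R3, R5, R7}
No single site covers all 7 demand points.
But {D-β, D-ε} covers everything, so the minimum is 2.

2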